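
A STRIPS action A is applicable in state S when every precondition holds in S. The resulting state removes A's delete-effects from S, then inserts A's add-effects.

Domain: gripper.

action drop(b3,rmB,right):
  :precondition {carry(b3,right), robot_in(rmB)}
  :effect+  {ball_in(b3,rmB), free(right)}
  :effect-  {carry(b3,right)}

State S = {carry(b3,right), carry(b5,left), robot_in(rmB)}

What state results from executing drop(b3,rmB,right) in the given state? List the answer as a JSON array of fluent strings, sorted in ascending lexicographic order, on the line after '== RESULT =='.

Compute (S \ del) ∪ add:
  pre ⊆ S: {carry(b3,right), robot_in(rmB)} ⊆ S  — applicable
  S \ del = {carry(b5,left), robot_in(rmB)}
  ∪ add   = {ball_in(b3,rmB), carry(b5,left), free(right), robot_in(rmB)}

== RESULT ==
["ball_in(b3,rmB)", "carry(b5,left)", "free(right)", "robot_in(rmB)"]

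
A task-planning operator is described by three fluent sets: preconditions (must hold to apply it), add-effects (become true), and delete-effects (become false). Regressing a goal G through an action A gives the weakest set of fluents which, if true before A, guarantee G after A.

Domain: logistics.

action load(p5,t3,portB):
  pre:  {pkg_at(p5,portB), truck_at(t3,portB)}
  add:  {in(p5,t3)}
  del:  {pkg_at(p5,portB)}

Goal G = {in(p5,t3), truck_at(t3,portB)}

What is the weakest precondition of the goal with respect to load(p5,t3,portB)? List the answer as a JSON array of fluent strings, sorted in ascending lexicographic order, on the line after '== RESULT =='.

Compute (G \ add) ∪ pre:
  G ∩ del = {}  (empty — regression defined)
  G \ add = {in(p5,t3), truck_at(t3,portB)} \ {in(p5,t3)} = {truck_at(t3,portB)}
  ∪ pre   = {truck_at(t3,portB)} ∪ {pkg_at(p5,portB), truck_at(t3,portB)}
          = {pkg_at(p5,portB), truck_at(t3,portB)}

== RESULT ==
["pkg_at(p5,portB)", "truck_at(t3,portB)"]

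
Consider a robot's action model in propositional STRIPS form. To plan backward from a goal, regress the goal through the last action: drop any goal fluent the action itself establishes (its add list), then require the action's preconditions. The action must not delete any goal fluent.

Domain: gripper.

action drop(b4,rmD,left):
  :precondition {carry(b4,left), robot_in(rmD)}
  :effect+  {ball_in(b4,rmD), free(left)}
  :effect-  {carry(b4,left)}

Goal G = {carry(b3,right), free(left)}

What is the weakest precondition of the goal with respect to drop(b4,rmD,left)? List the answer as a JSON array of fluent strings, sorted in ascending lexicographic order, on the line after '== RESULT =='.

Compute (G \ add) ∪ pre:
  G ∩ del = {}  (empty — regression defined)
  G \ add = {carry(b3,right), free(left)} \ {ball_in(b4,rmD), free(left)} = {carry(b3,right)}
  ∪ pre   = {carry(b3,right)} ∪ {carry(b4,left), robot_in(rmD)}
          = {carry(b3,right), carry(b4,left), robot_in(rmD)}

== RESULT ==
["carry(b3,right)", "carry(b4,left)", "robot_in(rmD)"]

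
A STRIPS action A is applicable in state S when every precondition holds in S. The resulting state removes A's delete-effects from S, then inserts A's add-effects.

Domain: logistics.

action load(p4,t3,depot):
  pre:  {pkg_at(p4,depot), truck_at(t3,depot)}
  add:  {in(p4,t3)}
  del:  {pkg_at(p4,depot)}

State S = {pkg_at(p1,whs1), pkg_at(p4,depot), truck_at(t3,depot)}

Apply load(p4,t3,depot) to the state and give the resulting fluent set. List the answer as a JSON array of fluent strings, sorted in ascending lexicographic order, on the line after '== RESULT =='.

Compute (S \ del) ∪ add:
  pre ⊆ S: {pkg_at(p4,depot), truck_at(t3,depot)} ⊆ S  — applicable
  S \ del = {pkg_at(p1,whs1), truck_at(t3,depot)}
  ∪ add   = {in(p4,t3), pkg_at(p1,whs1), truck_at(t3,depot)}

== RESULT ==
["in(p4,t3)", "pkg_at(p1,whs1)", "truck_at(t3,depot)"]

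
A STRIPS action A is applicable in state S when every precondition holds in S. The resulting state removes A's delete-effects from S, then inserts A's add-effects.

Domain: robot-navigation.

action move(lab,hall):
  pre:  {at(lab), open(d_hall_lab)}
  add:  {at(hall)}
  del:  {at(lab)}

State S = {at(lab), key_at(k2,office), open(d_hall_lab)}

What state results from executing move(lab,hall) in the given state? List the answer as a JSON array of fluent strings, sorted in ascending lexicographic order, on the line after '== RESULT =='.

Compute (S \ del) ∪ add:
  pre ⊆ S: {at(lab), open(d_hall_lab)} ⊆ S  — applicable
  S \ del = {key_at(k2,office), open(d_hall_lab)}
  ∪ add   = {at(hall), key_at(k2,office), open(d_hall_lab)}

== RESULT ==
["at(hall)", "key_at(k2,office)", "open(d_hall_lab)"]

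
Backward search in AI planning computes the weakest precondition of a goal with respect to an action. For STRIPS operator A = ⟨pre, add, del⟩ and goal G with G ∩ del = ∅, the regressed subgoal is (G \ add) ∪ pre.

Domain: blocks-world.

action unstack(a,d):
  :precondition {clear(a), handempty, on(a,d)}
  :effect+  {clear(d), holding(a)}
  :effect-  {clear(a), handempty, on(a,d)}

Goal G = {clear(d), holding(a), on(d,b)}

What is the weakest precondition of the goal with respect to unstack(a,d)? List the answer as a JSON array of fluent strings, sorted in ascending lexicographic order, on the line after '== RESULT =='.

Regress:
  G ∩ del = {}  (empty — regression defined)
  G \ add = {clear(d), holding(a), on(d,b)} \ {clear(d), holding(a)} = {on(d,b)}
  ∪ pre   = {on(d,b)} ∪ {clear(a), handempty, on(a,d)}
          = {clear(a), handempty, on(a,d), on(d,b)}

== RESULT ==
["clear(a)", "handempty", "on(a,d)", "on(d,b)"]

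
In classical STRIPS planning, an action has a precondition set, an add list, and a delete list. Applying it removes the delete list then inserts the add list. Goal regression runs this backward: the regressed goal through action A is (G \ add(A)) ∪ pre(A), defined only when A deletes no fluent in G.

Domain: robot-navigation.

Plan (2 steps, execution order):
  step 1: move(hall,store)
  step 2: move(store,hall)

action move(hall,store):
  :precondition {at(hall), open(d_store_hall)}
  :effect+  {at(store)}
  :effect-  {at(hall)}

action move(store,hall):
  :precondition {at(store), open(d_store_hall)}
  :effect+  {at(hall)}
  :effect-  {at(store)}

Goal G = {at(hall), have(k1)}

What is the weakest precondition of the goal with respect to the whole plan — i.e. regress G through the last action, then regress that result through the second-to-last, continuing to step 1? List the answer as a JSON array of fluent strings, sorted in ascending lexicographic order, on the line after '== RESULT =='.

Regress step by step:
  through step 2 (move(store,hall)): drop {at(hall)}, keep {have(k1)}, require {at(store), open(d_store_hall)}
    → {at(store), have(k1), open(d_store_hall)}
  through step 1 (move(hall,store)): drop {at(store)}, keep {have(k1), open(d_store_hall)}, require {at(hall), open(d_store_hall)}
    → {at(hall), have(k1), open(d_store_hall)}

== RESULT ==
["at(hall)", "have(k1)", "open(d_store_hall)"]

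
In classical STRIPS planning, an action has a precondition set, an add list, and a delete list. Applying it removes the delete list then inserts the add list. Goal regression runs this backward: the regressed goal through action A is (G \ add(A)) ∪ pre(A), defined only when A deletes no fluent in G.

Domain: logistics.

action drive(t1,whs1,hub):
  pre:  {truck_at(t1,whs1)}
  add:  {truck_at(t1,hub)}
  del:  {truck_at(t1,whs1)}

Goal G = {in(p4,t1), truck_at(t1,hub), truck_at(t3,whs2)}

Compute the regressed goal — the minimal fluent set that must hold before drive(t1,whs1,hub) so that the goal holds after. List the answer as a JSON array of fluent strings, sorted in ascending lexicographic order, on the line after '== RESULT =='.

Compute (G \ add) ∪ pre:
  G ∩ del = {}  (empty — regression defined)
  G \ add = {in(p4,t1), truck_at(t1,hub), truck_at(t3,whs2)} \ {truck_at(t1,hub)} = {in(p4,t1), truck_at(t3,whs2)}
  ∪ pre   = {in(p4,t1), truck_at(t3,whs2)} ∪ {truck_at(t1,whs1)}
          = {in(p4,t1), truck_at(t1,whs1), truck_at(t3,whs2)}

== RESULT ==
["in(p4,t1)", "truck_at(t1,whs1)", "truck_at(t3,whs2)"]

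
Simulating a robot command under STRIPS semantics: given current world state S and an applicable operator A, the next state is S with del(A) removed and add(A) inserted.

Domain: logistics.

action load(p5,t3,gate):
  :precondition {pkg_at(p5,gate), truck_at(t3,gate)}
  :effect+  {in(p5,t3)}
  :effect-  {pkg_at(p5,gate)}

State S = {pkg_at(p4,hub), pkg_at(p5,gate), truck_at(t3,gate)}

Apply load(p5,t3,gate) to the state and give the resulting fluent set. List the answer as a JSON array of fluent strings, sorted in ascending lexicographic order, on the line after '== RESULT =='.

Progress:
  pre ⊆ S: {pkg_at(p5,gate), truck_at(t3,gate)} ⊆ S  — applicable
  S \ del = {pkg_at(p4,hub), truck_at(t3,gate)}
  ∪ add   = {in(p5,t3), pkg_at(p4,hub), truck_at(t3,gate)}

== RESULT ==
["in(p5,t3)", "pkg_at(p4,hub)", "truck_at(t3,gate)"]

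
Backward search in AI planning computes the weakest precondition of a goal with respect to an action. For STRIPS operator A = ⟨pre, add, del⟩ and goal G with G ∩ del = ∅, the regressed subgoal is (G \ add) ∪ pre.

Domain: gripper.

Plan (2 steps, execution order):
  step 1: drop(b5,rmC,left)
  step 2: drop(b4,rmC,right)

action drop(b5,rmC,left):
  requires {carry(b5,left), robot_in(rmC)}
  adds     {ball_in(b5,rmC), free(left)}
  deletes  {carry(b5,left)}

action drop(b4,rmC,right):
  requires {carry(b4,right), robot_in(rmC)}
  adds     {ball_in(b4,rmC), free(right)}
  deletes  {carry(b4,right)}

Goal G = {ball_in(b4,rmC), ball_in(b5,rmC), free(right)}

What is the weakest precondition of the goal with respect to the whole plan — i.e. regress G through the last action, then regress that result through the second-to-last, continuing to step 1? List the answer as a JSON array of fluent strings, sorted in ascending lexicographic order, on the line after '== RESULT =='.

Work backward from the goal:
  through step 2 (drop(b4,rmC,right)): drop {ball_in(b4,rmC), free(right)}, keep {ball_in(b5,rmC)}, require {carry(b4,right), robot_in(rmC)}
    → {ball_in(b5,rmC), carry(b4,right), robot_in(rmC)}
  through step 1 (drop(b5,rmC,left)): drop {ball_in(b5,rmC)}, keep {carry(b4,right), robot_in(rmC)}, require {carry(b5,left), robot_in(rmC)}
    → {carry(b4,right), carry(b5,left), robot_in(rmC)}

== RESULT ==
["carry(b4,right)", "carry(b5,left)", "robot_in(rmC)"]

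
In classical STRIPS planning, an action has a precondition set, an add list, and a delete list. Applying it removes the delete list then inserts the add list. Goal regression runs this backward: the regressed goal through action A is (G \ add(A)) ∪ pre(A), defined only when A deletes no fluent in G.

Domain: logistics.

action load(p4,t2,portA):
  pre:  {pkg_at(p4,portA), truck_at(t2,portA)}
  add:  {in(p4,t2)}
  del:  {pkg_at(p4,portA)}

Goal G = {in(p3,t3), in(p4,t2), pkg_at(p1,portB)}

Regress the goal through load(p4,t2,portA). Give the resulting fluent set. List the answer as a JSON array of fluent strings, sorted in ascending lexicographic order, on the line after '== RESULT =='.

Regress:
  G ∩ del = {}  (empty — regression defined)
  G \ add = {in(p3,t3), in(p4,t2), pkg_at(p1,portB)} \ {in(p4,t2)} = {in(p3,t3), pkg_at(p1,portB)}
  ∪ pre   = {in(p3,t3), pkg_at(p1,portB)} ∪ {pkg_at(p4,portA), truck_at(t2,portA)}
          = {in(p3,t3), pkg_at(p1,portB), pkg_at(p4,portA), truck_at(t2,portA)}

== RESULT ==
["in(p3,t3)", "pkg_at(p1,portB)", "pkg_at(p4,portA)", "truck_at(t2,portA)"]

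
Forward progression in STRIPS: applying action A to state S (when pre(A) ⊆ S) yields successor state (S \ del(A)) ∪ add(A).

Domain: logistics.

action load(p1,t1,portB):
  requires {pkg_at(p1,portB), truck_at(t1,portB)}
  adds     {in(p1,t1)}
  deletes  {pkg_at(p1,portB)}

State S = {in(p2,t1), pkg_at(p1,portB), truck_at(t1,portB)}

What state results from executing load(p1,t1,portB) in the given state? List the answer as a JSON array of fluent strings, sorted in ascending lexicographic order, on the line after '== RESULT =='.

Compute (S \ del) ∪ add:
  pre ⊆ S: {pkg_at(p1,portB), truck_at(t1,portB)} ⊆ S  — applicable
  S \ del = {in(p2,t1), truck_at(t1,portB)}
  ∪ add   = {in(p1,t1), in(p2,t1), truck_at(t1,portB)}

== RESULT ==
["in(p1,t1)", "in(p2,t1)", "truck_at(t1,portB)"]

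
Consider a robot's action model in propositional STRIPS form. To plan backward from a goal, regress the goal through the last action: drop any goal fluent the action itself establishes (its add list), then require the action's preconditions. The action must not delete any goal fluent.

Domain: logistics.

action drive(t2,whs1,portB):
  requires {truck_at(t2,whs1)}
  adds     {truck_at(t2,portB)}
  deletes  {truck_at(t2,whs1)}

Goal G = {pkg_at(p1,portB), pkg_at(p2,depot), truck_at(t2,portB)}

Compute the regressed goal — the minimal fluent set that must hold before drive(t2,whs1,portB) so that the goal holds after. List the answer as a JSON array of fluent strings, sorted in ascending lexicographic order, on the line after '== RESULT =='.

Compute (G \ add) ∪ pre:
  G ∩ del = {}  (empty — regression defined)
  G \ add = {pkg_at(p1,portB), pkg_at(p2,depot), truck_at(t2,portB)} \ {truck_at(t2,portB)} = {pkg_at(p1,portB), pkg_at(p2,depot)}
  ∪ pre   = {pkg_at(p1,portB), pkg_at(p2,depot)} ∪ {truck_at(t2,whs1)}
          = {pkg_at(p1,portB), pkg_at(p2,depot), truck_at(t2,whs1)}

== RESULT ==
["pkg_at(p1,portB)", "pkg_at(p2,depot)", "truck_at(t2,whs1)"]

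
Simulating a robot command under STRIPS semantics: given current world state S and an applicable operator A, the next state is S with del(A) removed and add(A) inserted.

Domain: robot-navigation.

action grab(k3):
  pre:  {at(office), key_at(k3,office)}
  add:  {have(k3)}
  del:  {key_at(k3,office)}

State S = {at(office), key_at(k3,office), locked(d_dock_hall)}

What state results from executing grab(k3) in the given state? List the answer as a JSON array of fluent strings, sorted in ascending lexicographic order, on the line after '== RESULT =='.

Compute (S \ del) ∪ add:
  pre ⊆ S: {at(office), key_at(k3,office)} ⊆ S  — applicable
  S \ del = {at(office), locked(d_dock_hall)}
  ∪ add   = {at(office), have(k3), locked(d_dock_hall)}

== RESULT ==
["at(office)", "have(k3)", "locked(d_dock_hall)"]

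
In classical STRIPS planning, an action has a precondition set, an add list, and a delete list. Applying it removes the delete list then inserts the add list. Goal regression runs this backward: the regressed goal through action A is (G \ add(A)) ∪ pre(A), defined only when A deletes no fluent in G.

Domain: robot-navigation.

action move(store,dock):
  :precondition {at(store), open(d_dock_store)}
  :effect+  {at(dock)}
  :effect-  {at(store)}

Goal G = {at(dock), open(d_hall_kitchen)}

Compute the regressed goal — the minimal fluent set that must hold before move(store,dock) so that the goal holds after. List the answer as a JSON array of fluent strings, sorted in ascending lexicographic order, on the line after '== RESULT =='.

Compute (G \ add) ∪ pre:
  G ∩ del = {}  (empty — regression defined)
  G \ add = {at(dock), open(d_hall_kitchen)} \ {at(dock)} = {open(d_hall_kitchen)}
  ∪ pre   = {open(d_hall_kitchen)} ∪ {at(store), open(d_dock_store)}
          = {at(store), open(d_dock_store), open(d_hall_kitchen)}

== RESULT ==
["at(store)", "open(d_dock_store)", "open(d_hall_kitchen)"]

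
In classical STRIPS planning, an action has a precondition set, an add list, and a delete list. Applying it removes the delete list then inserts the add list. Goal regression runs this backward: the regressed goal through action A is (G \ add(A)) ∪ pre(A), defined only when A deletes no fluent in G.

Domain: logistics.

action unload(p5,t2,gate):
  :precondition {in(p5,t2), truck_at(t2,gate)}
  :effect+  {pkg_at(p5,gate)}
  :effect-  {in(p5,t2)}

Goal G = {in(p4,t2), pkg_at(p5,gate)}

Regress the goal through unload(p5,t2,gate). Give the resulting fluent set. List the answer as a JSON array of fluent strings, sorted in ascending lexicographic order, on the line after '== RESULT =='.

Compute (G \ add) ∪ pre:
  G ∩ del = {}  (empty — regression defined)
  G \ add = {in(p4,t2), pkg_at(p5,gate)} \ {pkg_at(p5,gate)} = {in(p4,t2)}
  ∪ pre   = {in(p4,t2)} ∪ {in(p5,t2), truck_at(t2,gate)}
          = {in(p4,t2), in(p5,t2), truck_at(t2,gate)}

== RESULT ==
["in(p4,t2)", "in(p5,t2)", "truck_at(t2,gate)"]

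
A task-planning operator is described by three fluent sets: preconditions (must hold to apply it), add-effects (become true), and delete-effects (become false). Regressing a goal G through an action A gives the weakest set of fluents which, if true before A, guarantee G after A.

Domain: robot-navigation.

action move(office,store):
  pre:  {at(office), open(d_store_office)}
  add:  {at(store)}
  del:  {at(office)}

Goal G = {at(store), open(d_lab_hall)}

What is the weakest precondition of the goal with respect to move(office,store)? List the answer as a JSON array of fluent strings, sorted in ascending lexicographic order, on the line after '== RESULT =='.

Regress:
  G ∩ del = {}  (empty — regression defined)
  G \ add = {at(store), open(d_lab_hall)} \ {at(store)} = {open(d_lab_hall)}
  ∪ pre   = {open(d_lab_hall)} ∪ {at(office), open(d_store_office)}
          = {at(office), open(d_lab_hall), open(d_store_office)}

== RESULT ==
["at(office)", "open(d_lab_hall)", "open(d_store_office)"]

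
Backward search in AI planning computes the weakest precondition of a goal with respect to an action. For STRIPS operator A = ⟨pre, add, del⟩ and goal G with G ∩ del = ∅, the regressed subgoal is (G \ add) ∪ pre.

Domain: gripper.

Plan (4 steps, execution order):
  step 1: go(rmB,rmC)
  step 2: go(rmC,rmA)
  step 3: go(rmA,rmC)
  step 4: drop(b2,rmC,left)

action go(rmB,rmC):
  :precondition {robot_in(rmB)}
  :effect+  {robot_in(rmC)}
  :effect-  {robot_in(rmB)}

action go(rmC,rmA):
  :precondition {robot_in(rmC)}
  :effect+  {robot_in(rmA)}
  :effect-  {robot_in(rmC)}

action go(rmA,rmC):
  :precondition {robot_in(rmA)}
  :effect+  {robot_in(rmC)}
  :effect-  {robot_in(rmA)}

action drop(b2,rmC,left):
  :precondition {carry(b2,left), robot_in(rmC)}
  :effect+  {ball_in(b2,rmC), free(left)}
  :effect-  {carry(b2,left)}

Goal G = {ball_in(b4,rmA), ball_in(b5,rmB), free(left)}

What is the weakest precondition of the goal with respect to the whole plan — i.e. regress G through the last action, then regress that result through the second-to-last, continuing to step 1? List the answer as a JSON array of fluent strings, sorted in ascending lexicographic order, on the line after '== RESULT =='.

Work backward from the goal:
  through step 4 (drop(b2,rmC,left)): drop {free(left)}, keep {ball_in(b4,rmA), ball_in(b5,rmB)}, require {carry(b2,left), robot_in(rmC)}
    → {ball_in(b4,rmA), ball_in(b5,rmB), carry(b2,left), robot_in(rmC)}
  through step 3 (go(rmA,rmC)): drop {robot_in(rmC)}, keep {ball_in(b4,rmA), ball_in(b5,rmB), carry(b2,left)}, require {robot_in(rmA)}
    → {ball_in(b4,rmA), ball_in(b5,rmB), carry(b2,left), robot_in(rmA)}
  through step 2 (go(rmC,rmA)): drop {robot_in(rmA)}, keep {ball_in(b4,rmA), ball_in(b5,rmB), carry(b2,left)}, require {robot_in(rmC)}
    → {ball_in(b4,rmA), ball_in(b5,rmB), carry(b2,left), robot_in(rmC)}
  through step 1 (go(rmB,rmC)): drop {robot_in(rmC)}, keep {ball_in(b4,rmA), ball_in(b5,rmB), carry(b2,left)}, require {robot_in(rmB)}
    → {ball_in(b4,rmA), ball_in(b5,rmB), carry(b2,left), robot_in(rmB)}

== RESULT ==
["ball_in(b4,rmA)", "ball_in(b5,rmB)", "carry(b2,left)", "robot_in(rmB)"]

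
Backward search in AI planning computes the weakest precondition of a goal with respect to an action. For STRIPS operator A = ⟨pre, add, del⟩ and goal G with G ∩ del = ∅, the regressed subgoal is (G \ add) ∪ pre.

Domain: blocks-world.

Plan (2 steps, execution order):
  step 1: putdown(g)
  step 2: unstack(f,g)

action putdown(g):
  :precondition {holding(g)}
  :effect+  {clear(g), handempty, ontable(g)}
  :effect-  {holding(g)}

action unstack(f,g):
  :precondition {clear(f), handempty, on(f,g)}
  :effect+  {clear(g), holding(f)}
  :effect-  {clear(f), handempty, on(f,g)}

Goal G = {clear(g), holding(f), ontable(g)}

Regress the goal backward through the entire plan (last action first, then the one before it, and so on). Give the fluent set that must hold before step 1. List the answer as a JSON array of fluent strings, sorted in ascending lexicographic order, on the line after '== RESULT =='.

Work backward from the goal:
  through step 2 (unstack(f,g)): drop {clear(g), holding(f)}, keep {ontable(g)}, require {clear(f), handempty, on(f,g)}
    → {clear(f), handempty, on(f,g), ontable(g)}
  through step 1 (putdown(g)): drop {handempty, ontable(g)}, keep {clear(f), on(f,g)}, require {holding(g)}
    → {clear(f), holding(g), on(f,g)}

== RESULT ==
["clear(f)", "holding(g)", "on(f,g)"]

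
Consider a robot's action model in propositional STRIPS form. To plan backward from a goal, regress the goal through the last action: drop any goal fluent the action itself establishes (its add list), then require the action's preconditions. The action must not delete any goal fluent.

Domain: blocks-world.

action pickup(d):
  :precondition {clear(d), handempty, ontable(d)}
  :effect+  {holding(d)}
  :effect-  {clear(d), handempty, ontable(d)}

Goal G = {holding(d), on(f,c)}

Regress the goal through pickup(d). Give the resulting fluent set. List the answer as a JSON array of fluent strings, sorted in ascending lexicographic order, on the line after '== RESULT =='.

Regress:
  G ∩ del = {}  (empty — regression defined)
  G \ add = {holding(d), on(f,c)} \ {holding(d)} = {on(f,c)}
  ∪ pre   = {on(f,c)} ∪ {clear(d), handempty, ontable(d)}
          = {clear(d), handempty, on(f,c), ontable(d)}

== RESULT ==
["clear(d)", "handempty", "on(f,c)", "ontable(d)"]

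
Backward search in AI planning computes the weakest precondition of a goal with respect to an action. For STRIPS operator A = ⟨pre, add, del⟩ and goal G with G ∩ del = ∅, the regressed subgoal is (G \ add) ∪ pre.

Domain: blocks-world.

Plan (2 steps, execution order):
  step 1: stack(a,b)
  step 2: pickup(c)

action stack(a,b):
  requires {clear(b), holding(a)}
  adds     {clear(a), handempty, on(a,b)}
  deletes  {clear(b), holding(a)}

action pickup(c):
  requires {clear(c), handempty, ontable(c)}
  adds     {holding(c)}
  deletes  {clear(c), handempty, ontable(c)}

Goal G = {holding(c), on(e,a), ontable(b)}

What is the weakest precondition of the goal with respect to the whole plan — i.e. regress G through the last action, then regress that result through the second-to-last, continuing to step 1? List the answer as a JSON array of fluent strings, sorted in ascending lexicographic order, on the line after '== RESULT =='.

Regress step by step:
  through step 2 (pickup(c)): drop {holding(c)}, keep {on(e,a), ontable(b)}, require {clear(c), handempty, ontable(c)}
    → {clear(c), handempty, on(e,a), ontable(b), ontable(c)}
  through step 1 (stack(a,b)): drop {handempty}, keep {clear(c), on(e,a), ontable(b), ontable(c)}, require {clear(b), holding(a)}
    → {clear(b), clear(c), holding(a), on(e,a), ontable(b), ontable(c)}

== RESULT ==
["clear(b)", "clear(c)", "holding(a)", "on(e,a)", "ontable(b)", "ontable(c)"]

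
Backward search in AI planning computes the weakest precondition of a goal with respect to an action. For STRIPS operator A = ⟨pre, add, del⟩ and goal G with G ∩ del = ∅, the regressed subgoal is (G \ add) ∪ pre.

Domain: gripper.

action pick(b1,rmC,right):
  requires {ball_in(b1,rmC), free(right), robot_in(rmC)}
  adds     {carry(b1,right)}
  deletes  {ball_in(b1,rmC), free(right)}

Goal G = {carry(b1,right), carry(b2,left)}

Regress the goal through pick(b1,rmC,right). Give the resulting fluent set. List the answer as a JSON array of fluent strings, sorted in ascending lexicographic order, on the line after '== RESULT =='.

Regress:
  G ∩ del = {}  (empty — regression defined)
  G \ add = {carry(b1,right), carry(b2,left)} \ {carry(b1,right)} = {carry(b2,left)}
  ∪ pre   = {carry(b2,left)} ∪ {ball_in(b1,rmC), free(right), robot_in(rmC)}
          = {ball_in(b1,rmC), carry(b2,left), free(right), robot_in(rmC)}

== RESULT ==
["ball_in(b1,rmC)", "carry(b2,left)", "free(right)", "robot_in(rmC)"]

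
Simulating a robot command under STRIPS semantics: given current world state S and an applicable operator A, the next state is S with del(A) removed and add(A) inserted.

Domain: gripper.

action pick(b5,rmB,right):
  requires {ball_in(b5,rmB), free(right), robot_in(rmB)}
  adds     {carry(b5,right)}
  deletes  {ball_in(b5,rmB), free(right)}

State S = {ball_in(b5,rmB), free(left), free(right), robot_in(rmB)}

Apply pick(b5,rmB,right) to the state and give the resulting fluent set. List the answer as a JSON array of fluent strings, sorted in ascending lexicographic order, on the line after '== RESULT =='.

Progress:
  pre ⊆ S: {ball_in(b5,rmB), free(right), robot_in(rmB)} ⊆ S  — applicable
  S \ del = {free(left), robot_in(rmB)}
  ∪ add   = {carry(b5,right), free(left), robot_in(rmB)}

== RESULT ==
["carry(b5,right)", "free(left)", "robot_in(rmB)"]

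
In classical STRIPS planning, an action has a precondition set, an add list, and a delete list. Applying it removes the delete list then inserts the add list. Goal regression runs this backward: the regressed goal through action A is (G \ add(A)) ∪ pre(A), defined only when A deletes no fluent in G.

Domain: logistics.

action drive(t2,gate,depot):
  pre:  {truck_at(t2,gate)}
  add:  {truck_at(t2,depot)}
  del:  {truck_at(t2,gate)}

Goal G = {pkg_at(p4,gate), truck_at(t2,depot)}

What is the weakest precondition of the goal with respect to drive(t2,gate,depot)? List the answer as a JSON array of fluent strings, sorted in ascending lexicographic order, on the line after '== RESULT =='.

Regress:
  G ∩ del = {}  (empty — regression defined)
  G \ add = {pkg_at(p4,gate), truck_at(t2,depot)} \ {truck_at(t2,depot)} = {pkg_at(p4,gate)}
  ∪ pre   = {pkg_at(p4,gate)} ∪ {truck_at(t2,gate)}
          = {pkg_at(p4,gate), truck_at(t2,gate)}

== RESULT ==
["pkg_at(p4,gate)", "truck_at(t2,gate)"]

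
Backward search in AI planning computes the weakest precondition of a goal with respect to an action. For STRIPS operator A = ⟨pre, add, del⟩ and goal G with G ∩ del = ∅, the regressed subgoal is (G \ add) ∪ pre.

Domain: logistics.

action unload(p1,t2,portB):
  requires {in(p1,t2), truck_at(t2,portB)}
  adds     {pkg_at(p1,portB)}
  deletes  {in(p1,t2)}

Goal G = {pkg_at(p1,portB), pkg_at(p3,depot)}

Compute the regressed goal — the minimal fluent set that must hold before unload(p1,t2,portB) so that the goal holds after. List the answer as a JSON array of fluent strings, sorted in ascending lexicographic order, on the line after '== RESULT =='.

Regress:
  G ∩ del = {}  (empty — regression defined)
  G \ add = {pkg_at(p1,portB), pkg_at(p3,depot)} \ {pkg_at(p1,portB)} = {pkg_at(p3,depot)}
  ∪ pre   = {pkg_at(p3,depot)} ∪ {in(p1,t2), truck_at(t2,portB)}
          = {in(p1,t2), pkg_at(p3,depot), truck_at(t2,portB)}

== RESULT ==
["in(p1,t2)", "pkg_at(p3,depot)", "truck_at(t2,portB)"]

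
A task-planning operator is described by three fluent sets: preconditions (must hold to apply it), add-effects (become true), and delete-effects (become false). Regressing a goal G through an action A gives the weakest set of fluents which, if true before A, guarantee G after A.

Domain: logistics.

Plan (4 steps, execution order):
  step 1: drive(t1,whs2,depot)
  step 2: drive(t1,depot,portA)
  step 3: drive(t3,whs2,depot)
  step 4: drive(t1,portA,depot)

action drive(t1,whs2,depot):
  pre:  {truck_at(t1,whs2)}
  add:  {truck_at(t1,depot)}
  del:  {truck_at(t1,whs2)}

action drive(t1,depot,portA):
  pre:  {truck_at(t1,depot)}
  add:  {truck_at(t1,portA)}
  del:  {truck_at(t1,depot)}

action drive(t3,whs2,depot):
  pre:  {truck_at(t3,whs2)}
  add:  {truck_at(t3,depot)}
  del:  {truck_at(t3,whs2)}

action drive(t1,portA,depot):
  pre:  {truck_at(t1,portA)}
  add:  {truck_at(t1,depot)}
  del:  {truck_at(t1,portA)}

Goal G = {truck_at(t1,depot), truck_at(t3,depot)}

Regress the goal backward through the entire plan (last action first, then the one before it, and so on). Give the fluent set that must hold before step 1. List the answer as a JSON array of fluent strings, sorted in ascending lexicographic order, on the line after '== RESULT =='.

Regress step by step:
  through step 4 (drive(t1,portA,depot)): drop {truck_at(t1,depot)}, keep {truck_at(t3,depot)}, require {truck_at(t1,portA)}
    → {truck_at(t1,portA), truck_at(t3,depot)}
  through step 3 (drive(t3,whs2,depot)): drop {truck_at(t3,depot)}, keep {truck_at(t1,portA)}, require {truck_at(t3,whs2)}
    → {truck_at(t1,portA), truck_at(t3,whs2)}
  through step 2 (drive(t1,depot,portA)): drop {truck_at(t1,portA)}, keep {truck_at(t3,whs2)}, require {truck_at(t1,depot)}
    → {truck_at(t1,depot), truck_at(t3,whs2)}
  through step 1 (drive(t1,whs2,depot)): drop {truck_at(t1,depot)}, keep {truck_at(t3,whs2)}, require {truck_at(t1,whs2)}
    → {truck_at(t1,whs2), truck_at(t3,whs2)}

== RESULT ==
["truck_at(t1,whs2)", "truck_at(t3,whs2)"]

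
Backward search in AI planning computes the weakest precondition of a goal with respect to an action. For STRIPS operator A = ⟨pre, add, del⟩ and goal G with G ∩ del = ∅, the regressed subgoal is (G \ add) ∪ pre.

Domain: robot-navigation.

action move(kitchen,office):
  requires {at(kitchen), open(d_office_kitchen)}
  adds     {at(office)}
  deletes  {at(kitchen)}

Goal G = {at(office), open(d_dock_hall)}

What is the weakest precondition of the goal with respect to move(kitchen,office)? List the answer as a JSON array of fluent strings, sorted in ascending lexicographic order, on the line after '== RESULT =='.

Compute (G \ add) ∪ pre:
  G ∩ del = {}  (empty — regression defined)
  G \ add = {at(office), open(d_dock_hall)} \ {at(office)} = {open(d_dock_hall)}
  ∪ pre   = {open(d_dock_hall)} ∪ {at(kitchen), open(d_office_kitchen)}
          = {at(kitchen), open(d_dock_hall), open(d_office_kitchen)}

== RESULT ==
["at(kitchen)", "open(d_dock_hall)", "open(d_office_kitchen)"]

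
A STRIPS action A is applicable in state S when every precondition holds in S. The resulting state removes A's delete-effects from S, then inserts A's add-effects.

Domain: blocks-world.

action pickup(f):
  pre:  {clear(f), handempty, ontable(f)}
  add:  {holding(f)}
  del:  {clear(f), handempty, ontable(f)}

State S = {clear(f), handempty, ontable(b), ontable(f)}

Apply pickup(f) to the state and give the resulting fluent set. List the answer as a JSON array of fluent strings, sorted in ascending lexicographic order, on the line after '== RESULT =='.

Compute (S \ del) ∪ add:
  pre ⊆ S: {clear(f), handempty, ontable(f)} ⊆ S  — applicable
  S \ del = {ontable(b)}
  ∪ add   = {holding(f), ontable(b)}

== RESULT ==
["holding(f)", "ontable(b)"]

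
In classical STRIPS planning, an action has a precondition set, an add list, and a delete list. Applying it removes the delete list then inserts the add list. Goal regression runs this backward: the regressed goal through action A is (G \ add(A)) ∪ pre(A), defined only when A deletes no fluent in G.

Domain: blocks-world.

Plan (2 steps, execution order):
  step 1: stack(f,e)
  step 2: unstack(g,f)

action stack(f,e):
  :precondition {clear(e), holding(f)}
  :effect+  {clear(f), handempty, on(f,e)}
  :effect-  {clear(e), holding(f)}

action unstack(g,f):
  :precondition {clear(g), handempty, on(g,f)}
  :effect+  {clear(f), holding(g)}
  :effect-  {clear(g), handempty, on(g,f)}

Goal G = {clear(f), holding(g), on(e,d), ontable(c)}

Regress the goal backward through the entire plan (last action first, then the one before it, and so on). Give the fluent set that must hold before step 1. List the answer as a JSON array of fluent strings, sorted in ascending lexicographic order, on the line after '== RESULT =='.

Work backward from the goal:
  through step 2 (unstack(g,f)): drop {clear(f), holding(g)}, keep {on(e,d), ontable(c)}, require {clear(g), handempty, on(g,f)}
    → {clear(g), handempty, on(e,d), on(g,f), ontable(c)}
  through step 1 (stack(f,e)): drop {handempty}, keep {clear(g), on(e,d), on(g,f), ontable(c)}, require {clear(e), holding(f)}
    → {clear(e), clear(g), holding(f), on(e,d), on(g,f), ontable(c)}

== RESULT ==
["clear(e)", "clear(g)", "holding(f)", "on(e,d)", "on(g,f)", "ontable(c)"]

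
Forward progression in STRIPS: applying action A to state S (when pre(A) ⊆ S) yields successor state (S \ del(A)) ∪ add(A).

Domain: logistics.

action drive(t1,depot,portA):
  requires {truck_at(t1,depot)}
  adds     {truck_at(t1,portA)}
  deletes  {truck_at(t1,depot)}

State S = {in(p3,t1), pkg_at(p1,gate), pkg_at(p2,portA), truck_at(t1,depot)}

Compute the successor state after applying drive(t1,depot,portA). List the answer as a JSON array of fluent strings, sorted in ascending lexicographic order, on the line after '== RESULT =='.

Progress:
  pre ⊆ S: {truck_at(t1,depot)} ⊆ S  — applicable
  S \ del = {in(p3,t1), pkg_at(p1,gate), pkg_at(p2,portA)}
  ∪ add   = {in(p3,t1), pkg_at(p1,gate), pkg_at(p2,portA), truck_at(t1,portA)}

== RESULT ==
["in(p3,t1)", "pkg_at(p1,gate)", "pkg_at(p2,portA)", "truck_at(t1,portA)"]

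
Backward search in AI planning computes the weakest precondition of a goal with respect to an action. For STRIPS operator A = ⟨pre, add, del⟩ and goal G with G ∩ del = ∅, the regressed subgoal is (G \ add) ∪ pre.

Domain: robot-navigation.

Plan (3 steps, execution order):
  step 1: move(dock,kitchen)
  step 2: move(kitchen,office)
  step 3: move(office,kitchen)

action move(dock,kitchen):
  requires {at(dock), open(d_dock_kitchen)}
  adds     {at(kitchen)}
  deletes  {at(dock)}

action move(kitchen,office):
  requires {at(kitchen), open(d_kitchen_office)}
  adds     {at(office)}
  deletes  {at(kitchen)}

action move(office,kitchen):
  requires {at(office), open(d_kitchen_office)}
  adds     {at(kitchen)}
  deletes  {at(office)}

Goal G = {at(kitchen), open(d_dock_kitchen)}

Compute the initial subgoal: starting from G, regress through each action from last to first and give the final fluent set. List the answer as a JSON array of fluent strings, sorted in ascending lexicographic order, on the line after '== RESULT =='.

Work backward from the goal:
  through step 3 (move(office,kitchen)): drop {at(kitchen)}, keep {open(d_dock_kitchen)}, require {at(office), open(d_kitchen_office)}
    → {at(office), open(d_dock_kitchen), open(d_kitchen_office)}
  through step 2 (move(kitchen,office)): drop {at(office)}, keep {open(d_dock_kitchen), open(d_kitchen_office)}, require {at(kitchen), open(d_kitchen_office)}
    → {at(kitchen), open(d_dock_kitchen), open(d_kitchen_office)}
  through step 1 (move(dock,kitchen)): drop {at(kitchen)}, keep {open(d_dock_kitchen), open(d_kitchen_office)}, require {at(dock), open(d_dock_kitchen)}
    → {at(dock), open(d_dock_kitchen), open(d_kitchen_office)}

== RESULT ==
["at(dock)", "open(d_dock_kitchen)", "open(d_kitchen_office)"]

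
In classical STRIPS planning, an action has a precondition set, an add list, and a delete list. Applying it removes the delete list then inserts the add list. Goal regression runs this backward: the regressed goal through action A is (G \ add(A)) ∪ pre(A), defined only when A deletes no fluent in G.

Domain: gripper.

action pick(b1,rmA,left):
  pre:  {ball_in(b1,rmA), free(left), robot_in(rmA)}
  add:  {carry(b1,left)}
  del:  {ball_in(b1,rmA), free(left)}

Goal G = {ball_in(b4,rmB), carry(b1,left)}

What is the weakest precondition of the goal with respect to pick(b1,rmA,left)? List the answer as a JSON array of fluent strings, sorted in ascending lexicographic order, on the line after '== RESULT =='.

Compute (G \ add) ∪ pre:
  G ∩ del = {}  (empty — regression defined)
  G \ add = {ball_in(b4,rmB), carry(b1,left)} \ {carry(b1,left)} = {ball_in(b4,rmB)}
  ∪ pre   = {ball_in(b4,rmB)} ∪ {ball_in(b1,rmA), free(left), robot_in(rmA)}
          = {ball_in(b1,rmA), ball_in(b4,rmB), free(left), robot_in(rmA)}

== RESULT ==
["ball_in(b1,rmA)", "ball_in(b4,rmB)", "free(left)", "robot_in(rmA)"]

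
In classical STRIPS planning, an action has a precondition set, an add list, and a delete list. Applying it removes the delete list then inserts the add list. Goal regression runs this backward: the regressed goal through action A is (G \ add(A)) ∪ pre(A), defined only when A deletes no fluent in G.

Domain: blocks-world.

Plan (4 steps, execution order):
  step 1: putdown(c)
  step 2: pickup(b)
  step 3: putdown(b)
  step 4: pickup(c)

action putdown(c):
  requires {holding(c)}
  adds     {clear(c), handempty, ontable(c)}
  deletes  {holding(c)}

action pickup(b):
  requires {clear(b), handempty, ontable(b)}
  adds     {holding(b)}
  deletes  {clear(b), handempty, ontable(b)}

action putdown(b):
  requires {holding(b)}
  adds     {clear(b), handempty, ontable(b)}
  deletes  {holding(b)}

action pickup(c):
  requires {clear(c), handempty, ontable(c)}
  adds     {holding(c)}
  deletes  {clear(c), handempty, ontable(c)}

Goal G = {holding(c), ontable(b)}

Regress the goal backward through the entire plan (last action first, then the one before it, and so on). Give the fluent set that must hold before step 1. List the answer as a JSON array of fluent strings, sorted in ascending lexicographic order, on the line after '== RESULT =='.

Regress step by step:
  through step 4 (pickup(c)): drop {holding(c)}, keep {ontable(b)}, require {clear(c), handempty, ontable(c)}
    → {clear(c), handempty, ontable(b), ontable(c)}
  through step 3 (putdown(b)): drop {handempty, ontable(b)}, keep {clear(c), ontable(c)}, require {holding(b)}
    → {clear(c), holding(b), ontable(c)}
  through step 2 (pickup(b)): drop {holding(b)}, keep {clear(c), ontable(c)}, require {clear(b), handempty, ontable(b)}
    → {clear(b), clear(c), handempty, ontable(b), ontable(c)}
  through step 1 (putdown(c)): drop {clear(c), handempty, ontable(c)}, keep {clear(b), ontable(b)}, require {holding(c)}
    → {clear(b), holding(c), ontable(b)}

== RESULT ==
["clear(b)", "holding(c)", "ontable(b)"]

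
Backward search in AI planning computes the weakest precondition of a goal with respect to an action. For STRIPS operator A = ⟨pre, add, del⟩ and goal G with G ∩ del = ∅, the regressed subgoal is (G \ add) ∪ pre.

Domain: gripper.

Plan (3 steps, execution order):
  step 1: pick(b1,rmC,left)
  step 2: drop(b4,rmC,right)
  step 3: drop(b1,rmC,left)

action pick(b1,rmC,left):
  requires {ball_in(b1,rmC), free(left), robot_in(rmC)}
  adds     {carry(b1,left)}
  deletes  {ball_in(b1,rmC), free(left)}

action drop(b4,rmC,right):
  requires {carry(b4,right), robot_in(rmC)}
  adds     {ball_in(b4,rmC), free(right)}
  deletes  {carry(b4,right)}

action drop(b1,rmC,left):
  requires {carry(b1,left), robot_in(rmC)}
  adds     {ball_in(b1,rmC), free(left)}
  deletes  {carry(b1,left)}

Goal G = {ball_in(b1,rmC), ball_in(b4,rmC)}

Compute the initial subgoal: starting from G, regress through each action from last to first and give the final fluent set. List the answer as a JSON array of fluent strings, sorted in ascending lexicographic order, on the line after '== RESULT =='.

Work backward from the goal:
  through step 3 (drop(b1,rmC,left)): drop {ball_in(b1,rmC)}, keep {ball_in(b4,rmC)}, require {carry(b1,left), robot_in(rmC)}
    → {ball_in(b4,rmC), carry(b1,left), robot_in(rmC)}
  through step 2 (drop(b4,rmC,right)): drop {ball_in(b4,rmC)}, keep {carry(b1,left), robot_in(rmC)}, require {carry(b4,right), robot_in(rmC)}
    → {carry(b1,left), carry(b4,right), robot_in(rmC)}
  through step 1 (pick(b1,rmC,left)): drop {carry(b1,left)}, keep {carry(b4,right), robot_in(rmC)}, require {ball_in(b1,rmC), free(left), robot_in(rmC)}
    → {ball_in(b1,rmC), carry(b4,right), free(left), robot_in(rmC)}

== RESULT ==
["ball_in(b1,rmC)", "carry(b4,right)", "free(left)", "robot_in(rmC)"]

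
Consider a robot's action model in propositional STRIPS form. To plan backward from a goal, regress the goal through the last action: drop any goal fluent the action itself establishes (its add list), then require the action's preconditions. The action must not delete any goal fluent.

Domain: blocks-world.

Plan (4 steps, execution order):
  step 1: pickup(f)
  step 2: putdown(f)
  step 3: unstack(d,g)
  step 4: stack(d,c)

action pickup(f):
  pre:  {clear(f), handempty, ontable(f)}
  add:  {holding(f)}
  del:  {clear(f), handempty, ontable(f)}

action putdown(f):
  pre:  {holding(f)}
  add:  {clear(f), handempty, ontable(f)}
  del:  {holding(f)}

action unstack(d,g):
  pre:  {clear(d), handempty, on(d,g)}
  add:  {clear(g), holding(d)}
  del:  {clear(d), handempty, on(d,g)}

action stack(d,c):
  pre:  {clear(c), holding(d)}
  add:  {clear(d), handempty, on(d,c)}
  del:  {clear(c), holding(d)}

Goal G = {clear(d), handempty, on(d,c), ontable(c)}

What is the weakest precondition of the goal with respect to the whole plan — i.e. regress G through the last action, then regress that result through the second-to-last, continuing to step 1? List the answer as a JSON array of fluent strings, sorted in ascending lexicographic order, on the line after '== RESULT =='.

Regress step by step:
  through step 4 (stack(d,c)): drop {clear(d), handempty, on(d,c)}, keep {ontable(c)}, require {clear(c), holding(d)}
    → {clear(c), holding(d), ontable(c)}
  through step 3 (unstack(d,g)): drop {holding(d)}, keep {clear(c), ontable(c)}, require {clear(d), handempty, on(d,g)}
    → {clear(c), clear(d), handempty, on(d,g), ontable(c)}
  through step 2 (putdown(f)): drop {handempty}, keep {clear(c), clear(d), on(d,g), ontable(c)}, require {holding(f)}
    → {clear(c), clear(d), holding(f), on(d,g), ontable(c)}
  through step 1 (pickup(f)): drop {holding(f)}, keep {clear(c), clear(d), on(d,g), ontable(c)}, require {clear(f), handempty, ontable(f)}
    → {clear(c), clear(d), clear(f), handempty, on(d,g), ontable(c), ontable(f)}

== RESULT ==
["clear(c)", "clear(d)", "clear(f)", "handempty", "on(d,g)", "ontable(c)", "ontable(f)"]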